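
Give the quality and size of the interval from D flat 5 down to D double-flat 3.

Descending from Db5 to Dbb3 is the same interval as ascending Dbb3 to Db5.
D to D is the same letter name, plus 2 octaves: a fifteenth.
Dbb3 to Db5 spans 25 semitones — one semitone wider than the perfect fifteenth (24) — giving an augmented fifteenth.
(Equivalently, a compound augmented octave: an augmented octave plus an octave.)

augmented fifteenth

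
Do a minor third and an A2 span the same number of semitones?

Both span 3 semitones: a minor third and an augmented second are the same chromatic distance.

Yes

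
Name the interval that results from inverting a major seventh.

Inverted interval numbers add to nine, so a seventh pairs with a second (7 + 2 = 9).
The quality also flips — major becomes minor — giving a minor second.

m2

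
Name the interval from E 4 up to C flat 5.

E to C spans six letter names (E-F-G-A-B-C): a sixth.
A major sixth would be 9 semitones; E4 to Cb5 is 7, two semitones narrower, so the interval is diminished.

d6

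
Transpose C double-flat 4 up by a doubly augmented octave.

C 5

The letter stays C (same as the start), shifted an octave up.
A doubly augmented octave spans 14 semitones, so from Cbb4 the target pitch is C5.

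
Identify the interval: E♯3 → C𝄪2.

minor 10th

Descending from E#3 to C##2 is the same interval as ascending C##2 to E#3.
C to E spans three letter names (C-D-E), plus an octave: a tenth.
C##2 to E#3 is 15 semitones, a half step short of the major tenth (16), so this is minor.
(Equivalently, a compound minor third: a minor third plus an octave.)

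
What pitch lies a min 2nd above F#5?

G5

Counting two letter names up from F lands on G.
A minor second spans 1 semitone, so from F#5 the target pitch is G5.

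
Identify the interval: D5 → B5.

D to B spans six letter names (D-E-F-G-A-B): a sixth.
The major sixth spans 9 semitones, and D5 to B5 is exactly 9 semitones — so this is a major sixth.

major sixth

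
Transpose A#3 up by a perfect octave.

A#4

The letter stays A (same as the start), shifted an octave up.
A perfect octave spans 12 semitones, so from A#3 the target pitch is A#4.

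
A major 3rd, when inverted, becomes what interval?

m6

Interval numbers invert to sum to nine: 3 + 6 = 9, so a third inverts to a sixth.
The quality also flips — major becomes minor — giving a minor sixth.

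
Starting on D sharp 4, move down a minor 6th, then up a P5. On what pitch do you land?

D#4 down a minor sixth → F##3 (8 semitones).
F##3 up a perfect fifth → C##4 (7 semitones).

C double-sharp 4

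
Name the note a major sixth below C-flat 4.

E-double-flat 3

Counting six letter names down from C lands on E.
A major sixth spans 9 semitones, so from Cb4 the target pitch is Ebb3.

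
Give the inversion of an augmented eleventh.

diminished 5th

First reduce the compound augmented eleventh to its simple form, an augmented fourth.
Interval numbers invert to sum to nine: 4 + 5 = 9, so a fourth inverts to a fifth.
The quality also flips — augmented becomes diminished — giving a diminished fifth.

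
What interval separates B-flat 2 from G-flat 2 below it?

Descending from Bb2 to Gb2 is the same interval as ascending Gb2 to Bb2.
G to B spans three letter names (G-A-B), so the interval is some kind of third.
Gb2 to Bb2 is 4 semitones, matching the major third exactly, so the quality is major.

major 3rd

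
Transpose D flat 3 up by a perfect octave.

For an octave the letter name doesn't change: still D, an octave up.
A perfect octave spans 12 semitones, so from Db3 the target pitch is Db4.

D flat 4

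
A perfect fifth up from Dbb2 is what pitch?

The fifth takes the letter from D up to A.
Moving 7 semitones up from Dbb2 (the size of a perfect fifth) reaches Abb2.

Abb2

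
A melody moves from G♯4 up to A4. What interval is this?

minor 2nd

G to A spans two letter names (G-A) — that makes it a second of some quality.
At 1 semitone, G#4→A4 falls one short of a major second: minor.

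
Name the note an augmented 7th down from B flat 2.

C double-flat 2

The seventh takes the letter from B down to C.
An augmented seventh spans 12 semitones, so from Bb2 the target pitch is Cbb2.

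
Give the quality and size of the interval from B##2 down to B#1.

augmented octave

Descending from B##2 to B#1 is the same interval as ascending B#1 to B##2.
B to B is the same letter name, plus an octave: an octave.
B#1 to B##2 spans 13 semitones — one semitone wider than the perfect octave (12) — giving an augmented octave.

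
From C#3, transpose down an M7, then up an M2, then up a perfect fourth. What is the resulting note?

C#3 down a major seventh → D2 (11 semitones).
Up a major second from D2: E2 (2 semitones up).
Up a perfect fourth from E2: A2 (5 semitones up).

A2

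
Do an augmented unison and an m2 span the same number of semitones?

Yes

Both span 1 semitone: an augmented unison and a minor second are the same chromatic distance.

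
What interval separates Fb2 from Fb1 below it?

Descending from Fb2 to Fb1 is the same interval as ascending Fb1 to Fb2.
F to F is the same letter name, plus an octave: an octave.
Fb1 to Fb2 is 12 semitones, matching the perfect octave exactly, so the quality is perfect.

perfect octave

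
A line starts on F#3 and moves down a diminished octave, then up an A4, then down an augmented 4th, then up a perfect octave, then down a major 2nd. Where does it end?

E#3

Down a diminished octave from F#3: F##2 (11 semitones down).
Up an augmented fourth from F##2: B##2 (6 semitones up).
An augmented fourth down from B##2 is F##2.
Up a perfect octave from F##2: F##3 (12 semitones up).
A major second down from F##3 is E#3.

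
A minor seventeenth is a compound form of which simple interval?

Subtracting seven from the interval number removes an octave: 17 − 14 = 3.
Quality carries through unchanged, so the simple form is a minor third.

m3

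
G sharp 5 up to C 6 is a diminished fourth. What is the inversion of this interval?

The rule of nine gives the new number: 9 − 4 = 5, so a fourth becomes a fifth.
And diminished becomes augmented under inversion, so we get an augmented fifth.

A5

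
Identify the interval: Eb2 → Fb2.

minor second

E to F spans two letter names (E-F): a second.
At 1 semitone, Eb2→Fb2 falls one short of a major second: minor.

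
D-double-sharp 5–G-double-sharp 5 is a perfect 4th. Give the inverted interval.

perfect 5th

Inverted interval numbers add to nine, so a fourth pairs with a fifth (4 + 5 = 9).
Quality inverts too: perfect stays perfect. That makes the inversion a perfect fifth.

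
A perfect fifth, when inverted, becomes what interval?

The rule of nine gives the new number: 9 − 5 = 4, so a fifth becomes a fourth.
Quality inverts too: perfect stays perfect. That makes the inversion a perfect fourth.

perfect 4th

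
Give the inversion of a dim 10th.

First reduce the compound diminished tenth to its simple form, a diminished third.
Interval numbers invert to sum to nine: 3 + 6 = 9, so a third inverts to a sixth.
And diminished becomes augmented under inversion, so we get an augmented sixth.

augmented sixth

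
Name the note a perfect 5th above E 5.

Five letter names up from E: B.
A perfect fifth is 7 semitones; 7 semitones up from E5 gives B5.

B 5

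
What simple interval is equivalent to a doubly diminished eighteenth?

Take out 2 octaves (14 from the number): 18 − 14 = 4.
That makes a doubly diminished eighteenth a compound doubly diminished fourth — 2 octaves plus a doubly diminished fourth.

dd4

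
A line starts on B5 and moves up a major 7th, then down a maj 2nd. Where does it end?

G#6

B5 up a major seventh → A#6 (11 semitones).
A#6 down a major second → G#6 (2 semitones).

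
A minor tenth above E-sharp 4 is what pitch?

G-sharp 5

Three letters up from E (plus an octave) reaches G.
Moving 15 semitones up from E#4 (the size of a minor tenth) reaches G#5.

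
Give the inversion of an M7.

The rule of nine gives the new number: 9 − 7 = 2, so a seventh becomes a second.
The quality also flips — major becomes minor — giving a minor second.

minor 2nd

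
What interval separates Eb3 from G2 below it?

minor sixth

Descending from Eb3 to G2 is the same interval as ascending G2 to Eb3.
G to E spans six letter names (G-A-B-C-D-E): a sixth.
G2 to Eb3 is 8 semitones, a half step short of the major sixth (9), so this is minor.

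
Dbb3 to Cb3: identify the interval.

Descending from Dbb3 to Cb3 is the same interval as ascending Cb3 to Dbb3.
C to D spans two letter names (C-D): a second.
Cb3 to Dbb3 is 1 semitone, a half step short of the major second (2), so this is minor.

minor 2nd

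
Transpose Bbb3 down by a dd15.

B1

A fifteenth keeps the letter name B, two octaves down from B.
A doubly diminished fifteenth is 22 semitones; 22 semitones down from Bbb3 gives B1.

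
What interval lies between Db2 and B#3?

D to B spans six letter names (D-E-F-G-A-B), plus an octave: a thirteenth.
A major thirteenth would be 21 semitones; Db2 to B#3 is 23, two semitones wider, so the interval is doubly augmented.
(Equivalently, a compound doubly augmented sixth: a doubly augmented sixth plus an octave.)

AA13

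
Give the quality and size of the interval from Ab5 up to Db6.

perfect fourth

A to D spans four letter names (A-B-C-D), so the interval is some kind of fourth.
Counting semitones, Ab5→Db6 is 5, which is the perfect fourth.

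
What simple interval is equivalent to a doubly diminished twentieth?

doubly diminished sixth

Take out 2 octaves (14 from the number): 20 − 14 = 6.
Quality carries through unchanged, so the simple form is a doubly diminished sixth.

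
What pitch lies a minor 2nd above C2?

Counting two letter names up from C lands on D.
A minor second is 1 semitone; 1 semitone up from C2 gives Db2.

Db2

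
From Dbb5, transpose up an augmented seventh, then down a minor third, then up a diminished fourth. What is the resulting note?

An augmented seventh up from Dbb5 is C6.
Down a minor third from C6: A5 (3 semitones down).
Up a diminished fourth from A5: Db6 (4 semitones up).

Db6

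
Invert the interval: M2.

Inverted interval numbers add to nine, so a second pairs with a seventh (2 + 7 = 9).
And major becomes minor under inversion, so we get a minor seventh.

minor 7th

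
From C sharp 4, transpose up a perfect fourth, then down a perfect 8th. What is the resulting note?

F sharp 3

Up a perfect fourth from C#4: F#4 (5 semitones up).
A perfect octave down from F#4 is F#3.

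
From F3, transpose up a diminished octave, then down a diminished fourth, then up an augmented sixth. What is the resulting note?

A#4

F3 up a diminished octave → Fb4 (11 semitones).
A diminished fourth down from Fb4 is C4.
C4 up an augmented sixth → A#4 (10 semitones).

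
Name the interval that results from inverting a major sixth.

Inverted interval numbers add to nine, so a sixth pairs with a third (6 + 3 = 9).
And major becomes minor under inversion, so we get a minor third.

minor 3rd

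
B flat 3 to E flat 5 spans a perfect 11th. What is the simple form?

P4

Subtracting seven from the interval number removes an octave: 11 − 7 = 4.
That makes a perfect eleventh a compound perfect fourth — an octave plus a perfect fourth.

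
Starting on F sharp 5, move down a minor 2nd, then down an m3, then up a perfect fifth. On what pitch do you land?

G double-sharp 5

Down a minor second from F#5: E#5 (1 semitone down).
Down a minor third from E#5: C##5 (3 semitones down).
C##5 up a perfect fifth → G##5 (7 semitones).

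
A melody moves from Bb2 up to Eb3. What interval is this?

B to E spans four letter names (B-C-D-E): a fourth.
Bb2 to Eb3 is 5 semitones, matching the perfect fourth exactly, so the quality is perfect.

perfect fourth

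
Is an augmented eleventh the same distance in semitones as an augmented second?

An augmented eleventh spans 18 semitones; an augmented second spans 3 semitones. They differ by 15.

No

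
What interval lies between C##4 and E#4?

minor 3rd

C to E spans three letter names (C-D-E), so the interval is some kind of third.
C##4 to E#4 is 3 semitones, a half step short of the major third (4), so this is minor.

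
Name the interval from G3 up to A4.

G to A spans two letter names (G-A), plus an octave — that makes it a ninth of some quality.
G3 to A4 is 14 semitones, matching the major ninth exactly, so the quality is major.
(Equivalently, a compound major second: a major second plus an octave.)

major ninth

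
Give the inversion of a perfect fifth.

perfect 4th

Inverted interval numbers add to nine, so a fifth pairs with a fourth (5 + 4 = 9).
And perfect stays perfect under inversion, so we get a perfect fourth.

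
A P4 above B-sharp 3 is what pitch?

E-sharp 4

The fourth takes the letter from B up to E.
A perfect fourth spans 5 semitones, so from B#3 the target pitch is E#4.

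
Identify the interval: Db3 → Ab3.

perfect fifth

D to A spans five letter names (D-E-F-G-A) — that makes it a fifth of some quality.
The perfect fifth spans 7 semitones, and Db3 to Ab3 is exactly 7 semitones — so this is a perfect fifth.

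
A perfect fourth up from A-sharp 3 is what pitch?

D-sharp 4

The fourth takes the letter from A up to D.
A perfect fourth spans 5 semitones, so from A#3 the target pitch is D#4.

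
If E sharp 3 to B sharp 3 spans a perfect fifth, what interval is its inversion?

perfect 4th

Interval numbers invert to sum to nine: 5 + 4 = 9, so a fifth inverts to a fourth.
Quality inverts too: perfect stays perfect. That makes the inversion a perfect fourth.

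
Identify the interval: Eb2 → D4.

E to D spans seven letter names (E-F-G-A-B-C-D), plus an octave: a fourteenth.
The major fourteenth spans 23 semitones, and Eb2 to D4 is exactly 23 semitones — so this is a major fourteenth.
(Equivalently, a compound major seventh: a major seventh plus an octave.)

major 14th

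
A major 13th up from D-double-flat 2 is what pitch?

B-double-flat 3

The thirteenth's letter: D up six letter names plus an octave → B.
A major thirteenth spans 21 semitones, so from Dbb2 the target pitch is Bbb3.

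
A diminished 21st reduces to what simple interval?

d7

Subtracting seven from the interval number removes an octave: 21 − 14 = 7.
That makes a diminished twenty-first a compound diminished seventh — 2 octaves plus a diminished seventh.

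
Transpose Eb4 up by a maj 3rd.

Three letter names up from E: G.
A major third is 4 semitones; 4 semitones up from Eb4 gives G4.

G4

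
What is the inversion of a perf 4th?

Interval numbers invert to sum to nine: 4 + 5 = 9, so a fourth inverts to a fifth.
The quality also flips — perfect stays perfect — giving a perfect fifth.

perfect fifth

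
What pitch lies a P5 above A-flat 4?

Counting five letter names up from A lands on E.
A perfect fifth spans 7 semitones, so from Ab4 the target pitch is Eb5.

E-flat 5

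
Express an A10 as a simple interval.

Each octave removed subtracts seven from the number: 10 − 7 = 3.
So an augmented tenth is an octave plus an augmented third. The quality is unchanged.

augmented third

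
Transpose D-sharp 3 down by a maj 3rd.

The third takes the letter from D down to B.
A major third is 4 semitones; 4 semitones down from D#3 gives B2.

B 2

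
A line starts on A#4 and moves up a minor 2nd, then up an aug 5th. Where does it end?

F##5

A#4 up a minor second → B4 (1 semitone).
Up an augmented fifth from B4: F##5 (8 semitones up).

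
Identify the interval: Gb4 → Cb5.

G to C spans four letter names (G-A-B-C), so the interval is some kind of fourth.
Gb4 to Cb5 is 5 semitones, matching the perfect fourth exactly, so the quality is perfect.

perfect fourth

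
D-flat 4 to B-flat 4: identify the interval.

D to B spans six letter names (D-E-F-G-A-B): a sixth.
Db4 to Bb4 is 9 semitones, matching the major sixth exactly, so the quality is major.

M6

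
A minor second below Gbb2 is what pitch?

Two letter names down from G: F.
A minor second is 1 semitone; 1 semitone down from Gbb2 gives Fb2.

Fb2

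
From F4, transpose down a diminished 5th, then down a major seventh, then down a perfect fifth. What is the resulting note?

F2

F4 down a diminished fifth → B3 (6 semitones).
B3 down a major seventh → C3 (11 semitones).
Down a perfect fifth from C3: F2 (7 semitones down).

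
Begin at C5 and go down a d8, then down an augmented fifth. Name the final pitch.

F3

A diminished octave down from C5 is C#4.
C#4 down an augmented fifth → F3 (8 semitones).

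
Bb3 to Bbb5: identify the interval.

B to B is the same letter name, plus 2 octaves — that makes it a fifteenth of some quality.
Bb3 to Bbb5 spans 23 semitones — one semitone narrower than the perfect fifteenth (24) — giving a diminished fifteenth.
(Equivalently, a compound diminished octave: a diminished octave plus an octave.)

diminished fifteenth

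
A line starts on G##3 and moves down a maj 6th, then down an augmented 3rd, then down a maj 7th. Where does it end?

Down a major sixth from G##3: B#2 (9 semitones down).
Down an augmented third from B#2: G2 (5 semitones down).
Down a major seventh from G2: Ab1 (11 semitones down).

Ab1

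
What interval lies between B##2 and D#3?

diminished third

B to D spans three letter names (B-C-D): a third.
A major third would be 4 semitones; B##2 to D#3 is 2, two semitones narrower, so the interval is diminished.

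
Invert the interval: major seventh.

minor second

Interval numbers invert to sum to nine: 7 + 2 = 9, so a seventh inverts to a second.
The quality also flips — major becomes minor — giving a minor second.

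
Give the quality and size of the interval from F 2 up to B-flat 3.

F to B spans four letter names (F-G-A-B), plus an octave: an eleventh.
Counting semitones, F2→Bb3 is 17, which is the perfect eleventh.
(Equivalently, a compound perfect fourth: a perfect fourth plus an octave.)

perfect 11th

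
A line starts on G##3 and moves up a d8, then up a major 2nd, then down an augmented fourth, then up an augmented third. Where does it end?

Up a diminished octave from G##3: G#4 (11 semitones up).
Up a major second from G#4: A#4 (2 semitones up).
Down an augmented fourth from A#4: E4 (6 semitones down).
Up an augmented third from E4: G##4 (5 semitones up).

G##4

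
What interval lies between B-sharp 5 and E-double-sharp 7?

augmented eleventh

B to E spans four letter names (B-C-D-E), plus an octave: an eleventh.
B#5 to E##7 spans 18 semitones — one semitone wider than the perfect eleventh (17) — giving an augmented eleventh.
(Equivalently, a compound augmented fourth: an augmented fourth plus an octave.)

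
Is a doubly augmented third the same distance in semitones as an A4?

Yes

A doubly augmented third = 6 semitones = an augmented fourth; enharmonically equal.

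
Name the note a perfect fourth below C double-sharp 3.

Four letter names down from C: G.
A perfect fourth is 5 semitones; 5 semitones down from C##3 gives G##2.

G double-sharp 2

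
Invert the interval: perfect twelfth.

P4

First reduce the compound perfect twelfth to its simple form, a perfect fifth.
The rule of nine gives the new number: 9 − 5 = 4, so a fifth becomes a fourth.
The quality also flips — perfect stays perfect — giving a perfect fourth.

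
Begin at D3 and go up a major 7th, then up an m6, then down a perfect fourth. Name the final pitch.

Up a major seventh from D3: C#4 (11 semitones up).
A minor sixth up from C#4 is A4.
A4 down a perfect fourth → E4 (5 semitones).

E4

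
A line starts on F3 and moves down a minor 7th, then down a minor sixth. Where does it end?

F3 down a minor seventh → G2 (10 semitones).
Down a minor sixth from G2: B1 (8 semitones down).

B1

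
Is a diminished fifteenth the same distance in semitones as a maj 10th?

No

A diminished fifteenth is 23 semitones but a major tenth is 16 semitones — different sizes.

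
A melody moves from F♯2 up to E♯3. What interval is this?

major seventh

F to E spans seven letter names (F-G-A-B-C-D-E) — that makes it a seventh of some quality.
The major seventh spans 11 semitones, and F#2 to E#3 is exactly 11 semitones — so this is a major seventh.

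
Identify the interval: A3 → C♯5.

major tenth

A to C spans three letter names (A-B-C), plus an octave — that makes it a tenth of some quality.
Counting semitones, A3→C#5 is 16, which is the major tenth.
(Equivalently, a compound major third: a major third plus an octave.)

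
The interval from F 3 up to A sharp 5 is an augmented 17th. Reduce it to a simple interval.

A3

Each octave removed subtracts seven from the number: 17 − 14 = 3.
So an augmented seventeenth is 2 octaves plus an augmented third. The quality is unchanged.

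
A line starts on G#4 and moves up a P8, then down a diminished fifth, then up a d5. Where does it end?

Up a perfect octave from G#4: G#5 (12 semitones up).
G#5 down a diminished fifth → C##5 (6 semitones).
A diminished fifth up from C##5 is G#5.

G#5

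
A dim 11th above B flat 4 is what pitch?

Four letters up from B (plus an octave) reaches E.
A diminished eleventh spans 16 semitones, so from Bb4 the target pitch is Ebb6.

E double-flat 6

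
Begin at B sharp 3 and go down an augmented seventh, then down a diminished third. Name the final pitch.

A sharp 2

Down an augmented seventh from B#3: C3 (12 semitones down).
Down a diminished third from C3: A#2 (2 semitones down).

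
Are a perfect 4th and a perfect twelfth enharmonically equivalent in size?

No

A perfect fourth is 5 semitones but a perfect twelfth is 19 semitones — different sizes.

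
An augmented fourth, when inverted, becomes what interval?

Inverted interval numbers add to nine, so a fourth pairs with a fifth (4 + 5 = 9).
The quality also flips — augmented becomes diminished — giving a diminished fifth.

diminished 5th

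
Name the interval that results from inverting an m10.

major 6th

First reduce the compound minor tenth to its simple form, a minor third.
The rule of nine gives the new number: 9 − 3 = 6, so a third becomes a sixth.
And minor becomes major under inversion, so we get a major sixth.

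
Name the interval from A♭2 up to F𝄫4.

diminished thirteenth

A to F spans six letter names (A-B-C-D-E-F), plus an octave, so the interval is some kind of thirteenth.
The major thirteenth is 21 semitones; here we have 19, two semitones narrower: diminished.
(Equivalently, a compound diminished sixth: a diminished sixth plus an octave.)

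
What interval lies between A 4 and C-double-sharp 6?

A to C spans three letter names (A-B-C), plus an octave: a tenth.
The major tenth is 16 semitones; here we have 17, one semitone wider: augmented.
(Equivalently, a compound augmented third: an augmented third plus an octave.)

augmented tenth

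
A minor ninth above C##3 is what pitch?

Two letters up from C (plus an octave) reaches D.
Moving 13 semitones up from C##3 (the size of a minor ninth) reaches D#4.

D#4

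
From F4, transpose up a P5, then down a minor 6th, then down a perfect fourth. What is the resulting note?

F4 up a perfect fifth → C5 (7 semitones).
Down a minor sixth from C5: E4 (8 semitones down).
A perfect fourth down from E4 is B3.

B3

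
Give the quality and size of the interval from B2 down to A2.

major second

Descending from B2 to A2 is the same interval as ascending A2 to B2.
A to B spans two letter names (A-B): a second.
Counting semitones, A2→B2 is 2, which is the major second.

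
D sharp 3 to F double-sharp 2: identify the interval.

minor sixth

Descending from D#3 to F##2 is the same interval as ascending F##2 to D#3.
F to D spans six letter names (F-G-A-B-C-D), so the interval is some kind of sixth.
A major sixth would be 9 semitones, but F##2 to D#3 is 8 — one semitone narrower, making it a minor sixth.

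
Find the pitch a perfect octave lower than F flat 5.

For an octave the letter name doesn't change: still F, an octave down.
Moving 12 semitones down from Fb5 (the size of a perfect octave) reaches Fb4.

F flat 4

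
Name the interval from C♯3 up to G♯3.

P5

C to G spans five letter names (C-D-E-F-G): a fifth.
The perfect fifth spans 7 semitones, and C#3 to G#3 is exactly 7 semitones — so this is a perfect fifth.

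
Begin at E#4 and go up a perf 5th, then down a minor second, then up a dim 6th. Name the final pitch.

A perfect fifth up from E#4 is B#4.
Down a minor second from B#4: A##4 (1 semitone down).
Up a diminished sixth from A##4: F#5 (7 semitones up).

F#5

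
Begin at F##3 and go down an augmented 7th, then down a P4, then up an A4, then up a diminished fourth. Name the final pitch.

C3

An augmented seventh down from F##3 is G2.
A perfect fourth down from G2 is D2.
Up an augmented fourth from D2: G#2 (6 semitones up).
G#2 up a diminished fourth → C3 (4 semitones).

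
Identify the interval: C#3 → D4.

C to D spans two letter names (C-D), plus an octave — that makes it a ninth of some quality.
A major ninth would be 14 semitones, but C#3 to D4 is 13 — one semitone narrower, making it a minor ninth.
(Equivalently, a compound minor second: a minor second plus an octave.)

minor ninth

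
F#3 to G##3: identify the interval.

augmented second

F to G spans two letter names (F-G) — that makes it a second of some quality.
F#3 to G##3 spans 3 semitones — one semitone wider than the major second (2) — giving an augmented second.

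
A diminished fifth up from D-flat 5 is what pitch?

The fifth takes the letter from D up to A.
Moving 6 semitones up from Db5 (the size of a diminished fifth) reaches Abb5.

A-double-flat 5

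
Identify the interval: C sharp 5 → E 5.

minor third

C to E spans three letter names (C-D-E), so the interval is some kind of third.
C#5 to E5 is 3 semitones, a half step short of the major third (4), so this is minor.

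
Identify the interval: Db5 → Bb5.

major sixth

D to B spans six letter names (D-E-F-G-A-B), so the interval is some kind of sixth.
Db5 to Bb5 is 9 semitones, matching the major sixth exactly, so the quality is major.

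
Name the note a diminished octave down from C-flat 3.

C 2

The letter stays C (same as the start), shifted an octave down.
A diminished octave is 11 semitones; 11 semitones down from Cb3 gives C2.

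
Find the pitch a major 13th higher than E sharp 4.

The thirteenth's letter: E up six letter names plus an octave → C.
A major thirteenth is 21 semitones; 21 semitones up from E#4 gives C##6.

C double-sharp 6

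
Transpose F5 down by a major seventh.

Gb4

Counting seven letter names down from F lands on G.
A major seventh is 11 semitones; 11 semitones down from F5 gives Gb4.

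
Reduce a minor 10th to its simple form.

Each octave removed subtracts seven from the number: 10 − 7 = 3.
That makes a minor tenth a compound minor third — an octave plus a minor third.

minor 3rd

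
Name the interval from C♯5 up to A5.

C to A spans six letter names (C-D-E-F-G-A) — that makes it a sixth of some quality.
At 8 semitones, C#5→A5 falls one short of a major sixth: minor.

minor sixth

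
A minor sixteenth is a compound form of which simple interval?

minor 2nd

Subtracting seven from the interval number removes an octave: 16 − 14 = 2.
That makes a minor sixteenth a compound minor second — 2 octaves plus a minor second.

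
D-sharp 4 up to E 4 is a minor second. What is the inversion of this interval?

Interval numbers invert to sum to nine: 2 + 7 = 9, so a second inverts to a seventh.
The quality also flips — minor becomes major — giving a major seventh.

M7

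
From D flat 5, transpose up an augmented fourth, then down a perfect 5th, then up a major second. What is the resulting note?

An augmented fourth up from Db5 is G5.
G5 down a perfect fifth → C5 (7 semitones).
C5 up a major second → D5 (2 semitones).

D 5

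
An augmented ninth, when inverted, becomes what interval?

First reduce the compound augmented ninth to its simple form, an augmented second.
Interval numbers invert to sum to nine: 2 + 7 = 9, so a second inverts to a seventh.
Quality inverts too: augmented becomes diminished. That makes the inversion a diminished seventh.

diminished seventh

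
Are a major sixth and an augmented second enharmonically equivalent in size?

9 semitones (major sixth) vs 3 semitones (augmented second): not equal.

No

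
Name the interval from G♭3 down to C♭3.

Descending from Gb3 to Cb3 is the same interval as ascending Cb3 to Gb3.
C to G spans five letter names (C-D-E-F-G) — that makes it a fifth of some quality.
The perfect fifth spans 7 semitones, and Cb3 to Gb3 is exactly 7 semitones — so this is a perfect fifth.

P5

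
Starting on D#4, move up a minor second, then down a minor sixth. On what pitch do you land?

G#3

Up a minor second from D#4: E4 (1 semitone up).
E4 down a minor sixth → G#3 (8 semitones).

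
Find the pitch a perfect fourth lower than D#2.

Counting four letter names down from D lands on A.
A perfect fourth spans 5 semitones, so from D#2 the target pitch is A#1.

A#1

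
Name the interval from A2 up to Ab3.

A to A is the same letter name, plus an octave: an octave.
A2 to Ab3 spans 11 semitones — one semitone narrower than the perfect octave (12) — giving a diminished octave.

diminished octave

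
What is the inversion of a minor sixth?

The rule of nine gives the new number: 9 − 6 = 3, so a sixth becomes a third.
The quality also flips — minor becomes major — giving a major third.

major 3rd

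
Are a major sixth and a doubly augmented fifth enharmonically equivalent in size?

A major sixth spans 9 semitones, and a doubly augmented fifth also spans 9 semitones — they're enharmonic.

Yes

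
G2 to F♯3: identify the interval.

G to F spans seven letter names (G-A-B-C-D-E-F) — that makes it a seventh of some quality.
G2 to F#3 is 11 semitones, matching the major seventh exactly, so the quality is major.

major seventh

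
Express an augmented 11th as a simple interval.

Subtracting seven from the interval number removes an octave: 11 − 7 = 4.
Quality carries through unchanged, so the simple form is an augmented fourth.

augmented fourth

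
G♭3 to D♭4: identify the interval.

perfect 5th

G to D spans five letter names (G-A-B-C-D) — that makes it a fifth of some quality.
Counting semitones, Gb3→Db4 is 7, which is the perfect fifth.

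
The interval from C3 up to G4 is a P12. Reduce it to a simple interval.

perfect 5th

Each octave removed subtracts seven from the number: 12 − 7 = 5.
That makes a perfect twelfth a compound perfect fifth — an octave plus a perfect fifth.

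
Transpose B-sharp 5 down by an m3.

Three letter names down from B: G.
A minor third spans 3 semitones, so from B#5 the target pitch is G##5.

G-double-sharp 5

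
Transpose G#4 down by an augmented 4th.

D4

Counting four letter names down from G lands on D.
Moving 6 semitones down from G#4 (the size of an augmented fourth) reaches D4.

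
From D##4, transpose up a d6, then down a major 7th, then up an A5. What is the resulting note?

G#4

D##4 up a diminished sixth → B4 (7 semitones).
Down a major seventh from B4: C4 (11 semitones down).
C4 up an augmented fifth → G#4 (8 semitones).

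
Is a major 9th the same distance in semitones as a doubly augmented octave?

A major ninth spans 14 semitones, and a doubly augmented octave also spans 14 semitones — they're enharmonic.

Yes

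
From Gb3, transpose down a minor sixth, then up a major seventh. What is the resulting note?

A3

A minor sixth down from Gb3 is Bb2.
Bb2 up a major seventh → A3 (11 semitones).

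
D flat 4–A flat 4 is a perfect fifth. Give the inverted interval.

perfect 4th

The rule of nine gives the new number: 9 − 5 = 4, so a fifth becomes a fourth.
And perfect stays perfect under inversion, so we get a perfect fourth.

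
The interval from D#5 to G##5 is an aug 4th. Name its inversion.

Inverted interval numbers add to nine, so a fourth pairs with a fifth (4 + 5 = 9).
The quality also flips — augmented becomes diminished — giving a diminished fifth.

d5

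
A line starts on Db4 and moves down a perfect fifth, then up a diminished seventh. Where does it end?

Down a perfect fifth from Db4: Gb3 (7 semitones down).
Gb3 up a diminished seventh → Fbb4 (9 semitones).

Fbb4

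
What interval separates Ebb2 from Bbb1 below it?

perfect fourth

Descending from Ebb2 to Bbb1 is the same interval as ascending Bbb1 to Ebb2.
B to E spans four letter names (B-C-D-E), so the interval is some kind of fourth.
Counting semitones, Bbb1→Ebb2 is 5, which is the perfect fourth.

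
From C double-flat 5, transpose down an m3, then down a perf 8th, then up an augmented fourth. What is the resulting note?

Down a minor third from Cbb5: Abb4 (3 semitones down).
Abb4 down a perfect octave → Abb3 (12 semitones).
Abb3 up an augmented fourth → Db4 (6 semitones).

D flat 4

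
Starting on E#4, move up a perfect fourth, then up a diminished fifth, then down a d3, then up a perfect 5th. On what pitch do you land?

G##5

A perfect fourth up from E#4 is A#4.
A diminished fifth up from A#4 is E5.
Down a diminished third from E5: C##5 (2 semitones down).
A perfect fifth up from C##5 is G##5.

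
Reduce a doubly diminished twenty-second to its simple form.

dd8

Take out 2 octaves (14 from the number): 22 − 14 = 8.
So a doubly diminished twenty-second is 2 octaves plus a doubly diminished octave. The quality is unchanged.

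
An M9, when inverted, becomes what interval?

First reduce the compound major ninth to its simple form, a major second.
The rule of nine gives the new number: 9 − 2 = 7, so a second becomes a seventh.
Quality inverts too: major becomes minor. That makes the inversion a minor seventh.

minor 7th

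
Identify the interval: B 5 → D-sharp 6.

B to D spans three letter names (B-C-D) — that makes it a third of some quality.
The major third spans 4 semitones, and B5 to D#6 is exactly 4 semitones — so this is a major third.

major 3rd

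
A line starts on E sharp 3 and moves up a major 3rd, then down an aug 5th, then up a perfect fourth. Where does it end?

Up a major third from E#3: G##3 (4 semitones up).
Down an augmented fifth from G##3: C#3 (8 semitones down).
A perfect fourth up from C#3 is F#3.

F sharp 3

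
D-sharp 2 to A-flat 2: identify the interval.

D to A spans five letter names (D-E-F-G-A), so the interval is some kind of fifth.
A perfect fifth would be 7 semitones; D#2 to Ab2 is 5, two semitones narrower, so the interval is doubly diminished.

dd5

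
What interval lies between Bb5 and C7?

major ninth

B to C spans two letter names (B-C), plus an octave, so the interval is some kind of ninth.
Bb5 to C7 is 14 semitones, matching the major ninth exactly, so the quality is major.
(Equivalently, a compound major second: a major second plus an octave.)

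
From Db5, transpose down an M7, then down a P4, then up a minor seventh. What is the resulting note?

Db5 down a major seventh → Ebb4 (11 semitones).
Ebb4 down a perfect fourth → Bbb3 (5 semitones).
Up a minor seventh from Bbb3: Abb4 (10 semitones up).

Abb4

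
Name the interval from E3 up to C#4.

major sixth

E to C spans six letter names (E-F-G-A-B-C) — that makes it a sixth of some quality.
The major sixth spans 9 semitones, and E3 to C#4 is exactly 9 semitones — so this is a major sixth.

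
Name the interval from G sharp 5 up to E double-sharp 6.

G to E spans six letter names (G-A-B-C-D-E), so the interval is some kind of sixth.
G#5 to E##6 spans 10 semitones — one semitone wider than the major sixth (9) — giving an augmented sixth.

augmented 6th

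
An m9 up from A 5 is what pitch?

B-flat 6

Counting two letter names plus an octave up from A lands on B.
A minor ninth is 13 semitones; 13 semitones up from A5 gives Bb6.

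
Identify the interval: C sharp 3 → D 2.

major seventh

Descending from C#3 to D2 is the same interval as ascending D2 to C#3.
D to C spans seven letter names (D-E-F-G-A-B-C) — that makes it a seventh of some quality.
Counting semitones, D2→C#3 is 11, which is the major seventh.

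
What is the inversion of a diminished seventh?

Interval numbers invert to sum to nine: 7 + 2 = 9, so a seventh inverts to a second.
Quality inverts too: diminished becomes augmented. That makes the inversion an augmented second.

A2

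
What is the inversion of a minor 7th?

The rule of nine gives the new number: 9 − 7 = 2, so a seventh becomes a second.
The quality also flips — minor becomes major — giving a major second.

major 2nd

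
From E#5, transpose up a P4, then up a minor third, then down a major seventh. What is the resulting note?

D5

A perfect fourth up from E#5 is A#5.
Up a minor third from A#5: C#6 (3 semitones up).
C#6 down a major seventh → D5 (11 semitones).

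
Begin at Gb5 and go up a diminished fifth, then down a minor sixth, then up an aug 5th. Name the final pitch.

C6

A diminished fifth up from Gb5 is Dbb6.
A minor sixth down from Dbb6 is Fb5.
Up an augmented fifth from Fb5: C6 (8 semitones up).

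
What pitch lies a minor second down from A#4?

Counting two letter names down from A lands on G.
Moving 1 semitone down from A#4 (the size of a minor second) reaches G##4.

G##4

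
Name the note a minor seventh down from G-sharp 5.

A-sharp 4

The seventh takes the letter from G down to A.
Moving 10 semitones down from G#5 (the size of a minor seventh) reaches A#4.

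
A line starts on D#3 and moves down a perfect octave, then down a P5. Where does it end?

G#1

A perfect octave down from D#3 is D#2.
A perfect fifth down from D#2 is G#1.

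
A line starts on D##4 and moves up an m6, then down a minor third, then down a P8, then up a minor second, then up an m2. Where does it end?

Up a minor sixth from D##4: B#4 (8 semitones up).
A minor third down from B#4 is G##4.
A perfect octave down from G##4 is G##3.
A minor second up from G##3 is A#3.
A minor second up from A#3 is B3.

B3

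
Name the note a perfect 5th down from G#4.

Counting five letter names down from G lands on C.
A perfect fifth is 7 semitones; 7 semitones down from G#4 gives C#4.

C#4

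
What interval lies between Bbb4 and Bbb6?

B to B is the same letter name, plus 2 octaves, so the interval is some kind of fifteenth.
Bbb4 to Bbb6 is 24 semitones, matching the perfect fifteenth exactly, so the quality is perfect.
(Equivalently, a compound perfect octave: a perfect octave plus an octave.)

P15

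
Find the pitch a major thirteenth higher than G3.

Counting six letter names plus an octave up from G lands on E.
A major thirteenth spans 21 semitones, so from G3 the target pitch is E5.

E5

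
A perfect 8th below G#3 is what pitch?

For an octave the letter name doesn't change: still G, an octave down.
A perfect octave spans 12 semitones, so from G#3 the target pitch is G#2.

G#2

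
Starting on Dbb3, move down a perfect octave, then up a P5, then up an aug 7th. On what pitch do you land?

G3

Down a perfect octave from Dbb3: Dbb2 (12 semitones down).
Up a perfect fifth from Dbb2: Abb2 (7 semitones up).
Abb2 up an augmented seventh → G3 (12 semitones).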